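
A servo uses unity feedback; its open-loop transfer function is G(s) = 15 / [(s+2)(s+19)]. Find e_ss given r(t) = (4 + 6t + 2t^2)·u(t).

infinity

G(s) has no factors of s in the denominator, so the system is type 0. Treating each term separately:
  • 4: e_ss = 4/(1+K_p) with K_p=15/38 → 152/53.
  • 6t: a type-0 system cannot track it, e_ss → ∞.
  • 2t^2: a type-0 system cannot track it, e_ss → ∞.
The unbounded component dominates.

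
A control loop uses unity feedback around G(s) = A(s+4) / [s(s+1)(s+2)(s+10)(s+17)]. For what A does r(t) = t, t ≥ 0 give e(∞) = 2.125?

G(s) has one factor of s in the denominator, so the system is type 1.
K_v = lim_{s→0} s·G(s) = A·4 / (1·2·10·17) = (1/85)·A.
e_ss = 1/K_v = 2.125 ⇒ K_v = 8/17 ⇒ A = (8/17)/(1/85) = 40.

40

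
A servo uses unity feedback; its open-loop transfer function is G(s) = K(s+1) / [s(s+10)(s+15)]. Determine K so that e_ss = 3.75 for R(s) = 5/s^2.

200

One free integrator in G(s): this is a type 1 system.
K_v = lim_{s→0} s·G(s) = K·1 / (10·15) = (1/150)·K.
e_ss = 5/K_v = 3.75 ⇒ K_v = 4/3 ⇒ K = (4/3)/(1/150) = 200.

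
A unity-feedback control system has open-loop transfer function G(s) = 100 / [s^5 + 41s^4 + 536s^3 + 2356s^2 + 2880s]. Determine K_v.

5/144

Factoring s from the denominator leaves a polynomial with constant term 2880, so the system is type 1.
K_v = lim_{s→0} s·G(s) = 100 / 2880 = 5/144.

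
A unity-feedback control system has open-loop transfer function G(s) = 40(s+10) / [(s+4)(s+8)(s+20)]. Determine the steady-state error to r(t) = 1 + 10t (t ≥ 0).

infinity

The open loop has no poles at the origin → type 0 system. Taking each input component in turn:
  • 1: e_ss = 1/(1+K_p) with K_p=0.625 → 8/13.
  • 10t: a type-0 system cannot track it, e_ss → ∞.
The unbounded component dominates.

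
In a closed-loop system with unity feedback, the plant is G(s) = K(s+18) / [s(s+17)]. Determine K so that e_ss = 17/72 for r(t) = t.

G(s) has one factor of s in the denominator, so the system is type 1.
K_v = lim_{s→0} s·G(s) = K·18 / (17) = (18/17)·K.
e_ss = 1/K_v = 17/72 ⇒ K_v = 72/17 ⇒ K = (72/17)/(18/17) = 4.

4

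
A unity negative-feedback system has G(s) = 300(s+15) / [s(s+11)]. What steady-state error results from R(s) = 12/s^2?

System type = 1 (one pole at s=0).
K_v = lim_{s→0} s·G(s) = 300·15 / (11) = 4500/11.
e_ss = 12/K_v = 12/(4500/11) = 11/375.

11/375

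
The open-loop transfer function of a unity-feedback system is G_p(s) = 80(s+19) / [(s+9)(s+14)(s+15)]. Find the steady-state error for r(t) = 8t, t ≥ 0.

infinity

No free integrators in G_p(s): this is a type 0 system.
For a type-0 system K_v = 0, so e_ss to a ramp input is unbounded.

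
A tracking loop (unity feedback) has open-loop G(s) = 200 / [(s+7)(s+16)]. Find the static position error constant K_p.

25/14

The open loop has no poles at the origin → type 0 system.
K_p = lim_{s→0} G(s) = 200 / (7·16) = 25/14.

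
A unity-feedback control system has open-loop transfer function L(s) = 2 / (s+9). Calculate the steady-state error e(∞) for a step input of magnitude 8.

No free integrators in L(s): this is a type 0 system.
K_p = lim_{s→0} L(s) = 2 / (9) = 2/9.
e_ss = 8/(1 + K_p) = 8/(11/9) = 72/11.

72/11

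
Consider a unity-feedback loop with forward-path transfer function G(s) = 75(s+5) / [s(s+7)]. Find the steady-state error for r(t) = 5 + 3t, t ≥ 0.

0.056

The open loop has one pole at the origin → type 1 system. By superposition:
  • 5: tracked with zero error.
  • 3t: e_ss = 3/K_v with K_v=375/7 → 0.056.
Total e_ss = 0.056.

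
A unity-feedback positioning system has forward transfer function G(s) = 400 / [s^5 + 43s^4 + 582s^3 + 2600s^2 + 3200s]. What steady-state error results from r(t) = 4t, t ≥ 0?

Factoring s from the denominator leaves a polynomial with constant term 3200, so the system is type 1.
K_v = lim_{s→0} s·G(s) = 400 / 3200 = 0.125.
e_ss = 4/K_v = 4/0.125 = 32.

32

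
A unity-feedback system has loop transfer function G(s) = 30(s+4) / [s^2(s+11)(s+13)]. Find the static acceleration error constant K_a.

Two free integrators in G(s): this is a type 2 system.
K_a = lim_{s→0} s^2·G(s) = 30·4 / (11·13) = 120/143.

120/143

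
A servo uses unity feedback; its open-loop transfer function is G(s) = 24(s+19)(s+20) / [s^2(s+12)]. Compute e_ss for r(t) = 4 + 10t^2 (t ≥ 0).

Two free integrators in G(s): this is a type 2 system. Taking each input component in turn:
  • 4: tracked with zero error.
  • 10t^2: e_ss = 20/K_a with K_a=760 → 1/38.
Total e_ss = 1/38.

1/38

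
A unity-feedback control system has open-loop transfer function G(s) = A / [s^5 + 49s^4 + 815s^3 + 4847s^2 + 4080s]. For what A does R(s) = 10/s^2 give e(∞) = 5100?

8

Lowest-order denominator term is 4080s, so the open loop has 1 pole at the origin → type 1 system.
K_v = lim_{s→0} s·G(s) = A / 4080 = (1/4080)·A.
e_ss = 10/K_v = 5100 ⇒ K_v = 1/510 ⇒ A = (1/510)/(1/4080) = 8.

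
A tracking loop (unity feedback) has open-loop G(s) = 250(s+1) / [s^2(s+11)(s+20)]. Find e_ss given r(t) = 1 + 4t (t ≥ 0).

Two free integrators in G(s): this is a type 2 system. Taking each input component in turn:
  • 1: tracked with zero error.
  • 4t: tracked with zero error.
Total e_ss = 0.

0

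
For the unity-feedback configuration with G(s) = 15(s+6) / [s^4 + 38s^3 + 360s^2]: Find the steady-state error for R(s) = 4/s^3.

Factoring s^2 from the denominator leaves a polynomial with constant term 360, so the system is type 2.
K_a = lim_{s→0} s^2·G(s) = 15·6 / 360 = 0.25.
r(t) = 2t^2 gives R(s) = 4/s^3.
e_ss = 4/K_a = 4/0.25 = 16.

16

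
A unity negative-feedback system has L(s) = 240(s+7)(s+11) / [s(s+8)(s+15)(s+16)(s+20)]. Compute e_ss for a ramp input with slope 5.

800/77

The open loop has one pole at the origin → type 1 system.
K_v = lim_{s→0} s·L(s) = 240·7·11 / (8·15·16·20) = 77/160.
e_ss = 5/K_v = 5/(77/160) = 800/77.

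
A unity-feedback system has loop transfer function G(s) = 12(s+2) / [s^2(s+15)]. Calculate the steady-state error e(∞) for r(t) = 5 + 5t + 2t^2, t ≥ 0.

2.5

G(s) has two factors of s in the denominator, so the system is type 2. Treating each term separately:
  • 5: tracked with zero error.
  • 5t: tracked with zero error.
  • 2t^2: e_ss = 4/K_a with K_a=1.6 → 2.5.
Total e_ss = 2.5.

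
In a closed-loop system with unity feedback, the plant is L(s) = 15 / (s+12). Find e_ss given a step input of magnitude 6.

8/3

No free integrators in L(s): this is a type 0 system.
K_p = lim_{s→0} L(s) = 15 / (12) = 1.25.
e_ss = 6/(1 + K_p) = 6/2.25 = 8/3.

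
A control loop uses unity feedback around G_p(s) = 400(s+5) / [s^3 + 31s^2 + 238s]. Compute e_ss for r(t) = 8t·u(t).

0.952

The denominator has no term below 238s — 1 pole at s=0, type 1.
K_v = lim_{s→0} s·G_p(s) = 400·5 / 238 = 1000/119.
e_ss = 8/K_v = 8/(1000/119) = 0.952.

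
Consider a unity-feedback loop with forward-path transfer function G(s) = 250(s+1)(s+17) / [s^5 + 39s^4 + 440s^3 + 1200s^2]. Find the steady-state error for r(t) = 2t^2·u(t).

96/85

Lowest-order denominator term is 1200s^2, so the open loop has 2 poles at the origin → type 2 system.
K_a = lim_{s→0} s^2·G(s) = 250·1·17 / 1200 = 85/24.
r(t) = 2t^2 gives R(s) = 4/s^3.
e_ss = 4/K_a = 4/(85/24) = 96/85.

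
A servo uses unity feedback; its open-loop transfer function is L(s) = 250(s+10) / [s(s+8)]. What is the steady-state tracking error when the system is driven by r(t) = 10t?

0.032

L(s) has one factor of s in the denominator, so the system is type 1.
K_v = lim_{s→0} s·L(s) = 250·10 / (8) = 312.5.
e_ss = 10/K_v = 10/312.5 = 0.032.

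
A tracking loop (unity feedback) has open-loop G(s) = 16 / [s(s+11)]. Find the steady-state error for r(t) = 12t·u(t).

8.25

One free integrator in G(s): this is a type 1 system.
K_v = lim_{s→0} s·G(s) = 16 / (11) = 16/11.
e_ss = 12/K_v = 12/(16/11) = 8.25.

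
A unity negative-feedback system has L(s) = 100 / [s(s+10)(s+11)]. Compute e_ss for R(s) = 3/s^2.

One free integrator in L(s): this is a type 1 system.
K_v = lim_{s→0} s·L(s) = 100 / (10·11) = 10/11.
e_ss = 3/K_v = 3/(10/11) = 3.3.

3.3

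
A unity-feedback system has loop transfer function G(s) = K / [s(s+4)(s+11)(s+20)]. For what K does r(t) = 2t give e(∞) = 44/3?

The open loop has one pole at the origin → type 1 system.
K_v = lim_{s→0} s·G(s) = K / (4·11·20) = (1/880)·K.
e_ss = 2/K_v = 44/3 ⇒ K_v = 3/22 ⇒ K = (3/22)/(1/880) = 120.

120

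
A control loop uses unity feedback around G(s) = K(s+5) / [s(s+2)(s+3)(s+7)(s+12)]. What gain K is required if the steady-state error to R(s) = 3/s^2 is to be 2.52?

G(s) has one factor of s in the denominator, so the system is type 1.
K_v = lim_{s→0} s·G(s) = K·5 / (2·3·7·12) = (5/504)·K.
e_ss = 3/K_v = 2.52 ⇒ K_v = 25/21 ⇒ K = (25/21)/(5/504) = 120.

120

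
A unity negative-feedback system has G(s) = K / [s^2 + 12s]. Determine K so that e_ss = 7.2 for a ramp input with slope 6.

The denominator has no term below 12s — 1 pole at s=0, type 1.
K_v = lim_{s→0} s·G(s) = K / 12 = (1/12)·K.
e_ss = 6/K_v = 7.2 ⇒ K_v = 5/6 ⇒ K = (5/6)/(1/12) = 10.

10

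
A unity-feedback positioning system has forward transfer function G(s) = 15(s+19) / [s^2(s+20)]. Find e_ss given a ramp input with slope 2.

0

Two free integrators in G(s): this is a type 2 system.
A type-2 system has K_v = ∞, so it tracks a ramp input with zero steady-state error.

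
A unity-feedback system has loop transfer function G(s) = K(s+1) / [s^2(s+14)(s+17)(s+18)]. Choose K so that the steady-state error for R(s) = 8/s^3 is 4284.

8

Two free integrators in G(s): this is a type 2 system.
K_a = lim_{s→0} s^2·G(s) = K·1 / (14·17·18) = (1/4284)·K.
e_ss = 8/K_a = 4284 ⇒ K_a = 2/1071 ⇒ K = (2/1071)/(1/4284) = 8.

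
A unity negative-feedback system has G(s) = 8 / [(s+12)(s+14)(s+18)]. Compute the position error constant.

1/378

No free integrators in G(s): this is a type 0 system.
K_p = lim_{s→0} G(s) = 8 / (12·14·18) = 1/378.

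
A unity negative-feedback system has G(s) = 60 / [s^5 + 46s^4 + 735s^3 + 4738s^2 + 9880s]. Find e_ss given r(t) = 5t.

2470/3

The denominator has no term below 9880s — 1 pole at s=0, type 1.
K_v = lim_{s→0} s·G(s) = 60 / 9880 = 3/494.
e_ss = 5/K_v = 5/(3/494) = 2470/3.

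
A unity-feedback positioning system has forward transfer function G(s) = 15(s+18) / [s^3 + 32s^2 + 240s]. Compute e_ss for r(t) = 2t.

16/9

Factoring s from the denominator leaves a polynomial with constant term 240, so the system is type 1.
K_v = lim_{s→0} s·G(s) = 15·18 / 240 = 1.125.
e_ss = 2/K_v = 2/1.125 = 16/9.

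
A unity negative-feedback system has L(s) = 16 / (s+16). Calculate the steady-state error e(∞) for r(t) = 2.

The open loop has no poles at the origin → type 0 system.
K_p = lim_{s→0} L(s) = 16 / (16) = 1.
e_ss = 2/(1 + K_p) = 2/2 = 1.

1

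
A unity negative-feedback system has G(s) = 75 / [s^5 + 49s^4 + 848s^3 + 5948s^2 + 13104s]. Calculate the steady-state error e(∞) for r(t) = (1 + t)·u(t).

The denominator has no term below 13104s — 1 pole at s=0, type 1. By superposition:
  • 1: tracked with zero error.
  • t: e_ss = 1/K_v with K_v=25/4368 → 174.72.
Total e_ss = 174.72.

174.72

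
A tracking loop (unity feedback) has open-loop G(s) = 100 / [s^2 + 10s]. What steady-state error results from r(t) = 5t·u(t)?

The denominator has no term below 10s — 1 pole at s=0, type 1.
K_v = lim_{s→0} s·G(s) = 100 / 10 = 10.
e_ss = 5/K_v = 5/10 = 0.5.

0.5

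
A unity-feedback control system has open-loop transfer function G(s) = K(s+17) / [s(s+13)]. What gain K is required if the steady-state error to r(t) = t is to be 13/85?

5

One free integrator in G(s): this is a type 1 system.
K_v = lim_{s→0} s·G(s) = K·17 / (13) = (17/13)·K.
e_ss = 1/K_v = 13/85 ⇒ K_v = 85/13 ⇒ K = (85/13)/(17/13) = 5.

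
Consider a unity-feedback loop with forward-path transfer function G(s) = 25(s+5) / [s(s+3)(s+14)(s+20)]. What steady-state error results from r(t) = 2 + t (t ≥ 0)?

6.72

System type = 1 (one pole at s=0). Taking each input component in turn:
  • 2: tracked with zero error.
  • t: e_ss = 1/K_v with K_v=25/168 → 6.72.
Total e_ss = 6.72.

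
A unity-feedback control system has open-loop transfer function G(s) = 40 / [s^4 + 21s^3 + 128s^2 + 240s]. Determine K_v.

1/6

Factoring s from the denominator leaves a polynomial with constant term 240, so the system is type 1.
K_v = lim_{s→0} s·G(s) = 40 / 240 = 1/6.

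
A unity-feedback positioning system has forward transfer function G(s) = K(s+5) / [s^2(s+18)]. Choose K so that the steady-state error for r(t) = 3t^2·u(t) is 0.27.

80

Two free integrators in G(s): this is a type 2 system.
K_a = lim_{s→0} s^2·G(s) = K·5 / (18) = (5/18)·K.
e_ss = 6/K_a = 0.27 ⇒ K_a = 200/9 ⇒ K = (200/9)/(5/18) = 80.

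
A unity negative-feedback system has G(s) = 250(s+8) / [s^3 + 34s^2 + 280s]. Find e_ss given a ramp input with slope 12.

1.68

Factoring s from the denominator leaves a polynomial with constant term 280, so the system is type 1.
K_v = lim_{s→0} s·G(s) = 250·8 / 280 = 50/7.
e_ss = 12/K_v = 12/(50/7) = 1.68.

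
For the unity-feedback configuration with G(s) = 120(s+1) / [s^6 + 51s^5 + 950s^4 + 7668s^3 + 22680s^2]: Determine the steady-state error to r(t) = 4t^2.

Factoring s^2 from the denominator leaves a polynomial with constant term 22680, so the system is type 2.
K_a = lim_{s→0} s^2·G(s) = 120·1 / 22680 = 1/189.
r(t) = 4t^2 gives R(s) = 8/s^3.
e_ss = 8/K_a = 8/(1/189) = 1512.

1512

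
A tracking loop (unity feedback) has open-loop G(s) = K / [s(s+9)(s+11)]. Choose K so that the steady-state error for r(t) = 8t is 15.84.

G(s) has one factor of s in the denominator, so the system is type 1.
K_v = lim_{s→0} s·G(s) = K / (9·11) = (1/99)·K.
e_ss = 8/K_v = 15.84 ⇒ K_v = 50/99 ⇒ K = (50/99)/(1/99) = 50.

50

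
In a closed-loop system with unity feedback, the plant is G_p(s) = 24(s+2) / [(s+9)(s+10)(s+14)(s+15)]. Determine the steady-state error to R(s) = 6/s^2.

infinity

The open loop has no poles at the origin → type 0 system.
For a type-0 system K_v = 0, so e_ss to a ramp input is unbounded.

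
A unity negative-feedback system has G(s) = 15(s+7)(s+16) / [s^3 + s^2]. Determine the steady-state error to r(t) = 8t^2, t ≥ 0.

Factoring s^2 from the denominator leaves a polynomial with constant term 1, so the system is type 2.
K_a = lim_{s→0} s^2·G(s) = 15·7·16 / 1 = 1680.
r(t) = 8t^2 gives R(s) = 16/s^3.
e_ss = 16/K_a = 16/1680 = 1/105.

1/105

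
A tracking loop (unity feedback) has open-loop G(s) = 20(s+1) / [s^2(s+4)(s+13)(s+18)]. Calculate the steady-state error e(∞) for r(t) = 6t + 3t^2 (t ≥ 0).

G(s) has two factors of s in the denominator, so the system is type 2. By superposition:
  • 6t: tracked with zero error.
  • 3t^2: e_ss = 6/K_a with K_a=5/234 → 280.8.
Total e_ss = 280.8.

280.8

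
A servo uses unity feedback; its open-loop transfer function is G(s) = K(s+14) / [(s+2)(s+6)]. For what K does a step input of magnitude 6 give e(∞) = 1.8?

System type = 0 (no poles at s=0).
K_p = lim_{s→0} G(s) = K·14 / (2·6) = (7/6)·K.
e_ss = 6/(1 + K_p) = 1.8 ⇒ 1 + (7/6)·K = 10/3 ⇒ K = 2.

2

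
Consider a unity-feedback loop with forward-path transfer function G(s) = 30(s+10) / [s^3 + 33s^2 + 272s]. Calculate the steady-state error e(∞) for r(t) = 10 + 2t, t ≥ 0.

136/75

Lowest-order denominator term is 272s, so the open loop has 1 pole at the origin → type 1 system. Treating each term separately:
  • 10: tracked with zero error.
  • 2t: e_ss = 2/K_v with K_v=75/68 → 136/75.
Total e_ss = 136/75.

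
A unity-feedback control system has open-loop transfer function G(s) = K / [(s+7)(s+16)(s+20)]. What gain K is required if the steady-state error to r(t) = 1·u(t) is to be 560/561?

The open loop has no poles at the origin → type 0 system.
K_p = lim_{s→0} G(s) = K / (7·16·20) = (1/2240)·K.
e_ss = 1/(1 + K_p) = 560/561 ⇒ 1 + (1/2240)·K = 561/560 ⇒ K = 4.

4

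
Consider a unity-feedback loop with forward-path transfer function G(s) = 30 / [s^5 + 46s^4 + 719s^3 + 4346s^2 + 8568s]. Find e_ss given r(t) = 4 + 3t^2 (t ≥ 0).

Lowest-order denominator term is 8568s, so the open loop has 1 pole at the origin → type 1 system. Treating each term separately:
  • 4: tracked with zero error.
  • 3t^2: a type-1 system cannot track it, e_ss → ∞.
The unbounded component dominates.

infinity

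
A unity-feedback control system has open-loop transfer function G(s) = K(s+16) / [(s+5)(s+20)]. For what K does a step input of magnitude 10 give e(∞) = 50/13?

10

The open loop has no poles at the origin → type 0 system.
K_p = lim_{s→0} G(s) = K·16 / (5·20) = 0.16·K.
e_ss = 10/(1 + K_p) = 50/13 ⇒ 1 + 0.16·K = 2.6 ⇒ K = 10.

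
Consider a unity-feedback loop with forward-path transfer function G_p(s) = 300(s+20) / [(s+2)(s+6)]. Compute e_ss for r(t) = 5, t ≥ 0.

5/501

No free integrators in G_p(s): this is a type 0 system.
K_p = lim_{s→0} G_p(s) = 300·20 / (2·6) = 500.
e_ss = 5/(1 + K_p) = 5/501.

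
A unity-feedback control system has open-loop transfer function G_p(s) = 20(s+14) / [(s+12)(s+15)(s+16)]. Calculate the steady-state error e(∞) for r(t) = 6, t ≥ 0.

No free integrators in G_p(s): this is a type 0 system.
K_p = lim_{s→0} G_p(s) = 20·14 / (12·15·16) = 7/72.
e_ss = 6/(1 + K_p) = 6/(79/72) = 432/79.

432/79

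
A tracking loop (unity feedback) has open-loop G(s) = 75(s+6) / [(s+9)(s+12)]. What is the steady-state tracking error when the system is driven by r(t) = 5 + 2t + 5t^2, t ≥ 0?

infinity

No free integrators in G(s): this is a type 0 system. Taking each input component in turn:
  • 5: e_ss = 5/(1+K_p) with K_p=25/6 → 30/31.
  • 2t: a type-0 system cannot track it, e_ss → ∞.
  • 5t^2: a type-0 system cannot track it, e_ss → ∞.
The unbounded component dominates.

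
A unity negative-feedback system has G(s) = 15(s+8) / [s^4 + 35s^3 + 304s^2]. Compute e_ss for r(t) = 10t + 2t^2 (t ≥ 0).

Factoring s^2 from the denominator leaves a polynomial with constant term 304, so the system is type 2. By superposition:
  • 10t: tracked with zero error.
  • 2t^2: e_ss = 4/K_a with K_a=15/38 → 152/15.
Total e_ss = 152/15.

152/15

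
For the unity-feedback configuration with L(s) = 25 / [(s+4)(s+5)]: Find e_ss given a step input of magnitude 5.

20/9

System type = 0 (no poles at s=0).
K_p = lim_{s→0} L(s) = 25 / (4·5) = 1.25.
e_ss = 5/(1 + K_p) = 5/2.25 = 20/9.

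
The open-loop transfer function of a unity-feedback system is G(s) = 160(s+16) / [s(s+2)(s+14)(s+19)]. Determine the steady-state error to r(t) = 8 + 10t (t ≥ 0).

G(s) has one factor of s in the denominator, so the system is type 1. Taking each input component in turn:
  • 8: tracked with zero error.
  • 10t: e_ss = 10/K_v with K_v=640/133 → 133/64.
Total e_ss = 133/64.

133/64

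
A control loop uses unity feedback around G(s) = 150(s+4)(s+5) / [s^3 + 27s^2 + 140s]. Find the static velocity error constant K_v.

Lowest-order denominator term is 140s, so the open loop has 1 pole at the origin → type 1 system.
K_v = lim_{s→0} s·G(s) = 150·4·5 / 140 = 150/7.

150/7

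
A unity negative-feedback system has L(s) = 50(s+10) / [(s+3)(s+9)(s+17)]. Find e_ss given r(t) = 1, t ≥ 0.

459/959

L(s) has no factors of s in the denominator, so the system is type 0.
K_p = lim_{s→0} L(s) = 50·10 / (3·9·17) = 500/459.
e_ss = 1/(1 + K_p) = 1/(959/459) = 459/959.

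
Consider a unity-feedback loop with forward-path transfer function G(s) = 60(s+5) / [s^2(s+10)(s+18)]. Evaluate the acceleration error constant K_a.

5/3

Two free integrators in G(s): this is a type 2 system.
K_a = lim_{s→0} s^2·G(s) = 60·5 / (10·18) = 5/3.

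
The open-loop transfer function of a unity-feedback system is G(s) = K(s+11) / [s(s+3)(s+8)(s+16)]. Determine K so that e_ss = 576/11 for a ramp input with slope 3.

One free integrator in G(s): this is a type 1 system.
K_v = lim_{s→0} s·G(s) = K·11 / (3·8·16) = (11/384)·K.
e_ss = 3/K_v = 576/11 ⇒ K_v = 11/192 ⇒ K = (11/192)/(11/384) = 2.

2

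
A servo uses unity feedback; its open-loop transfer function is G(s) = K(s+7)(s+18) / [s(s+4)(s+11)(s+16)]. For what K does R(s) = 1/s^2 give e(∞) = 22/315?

One free integrator in G(s): this is a type 1 system.
K_v = lim_{s→0} s·G(s) = K·7·18 / (4·11·16) = (63/352)·K.
e_ss = 1/K_v = 22/315 ⇒ K_v = 315/22 ⇒ K = (315/22)/(63/352) = 80.

80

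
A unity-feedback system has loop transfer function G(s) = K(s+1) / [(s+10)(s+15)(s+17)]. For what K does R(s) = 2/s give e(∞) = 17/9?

No free integrators in G(s): this is a type 0 system.
K_p = lim_{s→0} G(s) = K·1 / (10·15·17) = (1/2550)·K.
e_ss = 2/(1 + K_p) = 17/9 ⇒ 1 + (1/2550)·K = 18/17 ⇒ K = 150.

150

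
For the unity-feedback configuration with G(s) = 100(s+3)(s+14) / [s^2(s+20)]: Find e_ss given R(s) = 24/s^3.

The open loop has two poles at the origin → type 2 system.
K_a = lim_{s→0} s^2·G(s) = 100·3·14 / (20) = 210.
r(t) = 12t^2 gives R(s) = 24/s^3.
e_ss = 24/K_a = 24/210 = 4/35.

4/35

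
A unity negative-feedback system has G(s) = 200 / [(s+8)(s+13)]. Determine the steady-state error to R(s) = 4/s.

G(s) has no factors of s in the denominator, so the system is type 0.
K_p = lim_{s→0} G(s) = 200 / (8·13) = 25/13.
e_ss = 4/(1 + K_p) = 4/(38/13) = 26/19.

26/19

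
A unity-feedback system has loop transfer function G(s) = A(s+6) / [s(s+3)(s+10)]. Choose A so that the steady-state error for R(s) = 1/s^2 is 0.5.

10

The open loop has one pole at the origin → type 1 system.
K_v = lim_{s→0} s·G(s) = A·6 / (3·10) = 0.2·A.
e_ss = 1/K_v = 0.5 ⇒ K_v = 2 ⇒ A = 2/0.2 = 10.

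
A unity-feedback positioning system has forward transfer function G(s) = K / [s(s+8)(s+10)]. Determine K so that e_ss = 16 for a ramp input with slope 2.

10

G(s) has one factor of s in the denominator, so the system is type 1.
K_v = lim_{s→0} s·G(s) = K / (8·10) = 0.0125·K.
e_ss = 2/K_v = 16 ⇒ K_v = 0.125 ⇒ K = 0.125/0.0125 = 10.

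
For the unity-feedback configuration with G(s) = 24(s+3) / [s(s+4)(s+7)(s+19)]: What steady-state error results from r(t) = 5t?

665/18

System type = 1 (one pole at s=0).
K_v = lim_{s→0} s·G(s) = 24·3 / (4·7·19) = 18/133.
e_ss = 5/K_v = 5/(18/133) = 665/18.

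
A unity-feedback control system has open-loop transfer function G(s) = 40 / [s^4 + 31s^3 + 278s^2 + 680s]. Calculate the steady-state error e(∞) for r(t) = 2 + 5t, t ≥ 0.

85

Factoring s from the denominator leaves a polynomial with constant term 680, so the system is type 1. By superposition:
  • 2: tracked with zero error.
  • 5t: e_ss = 5/K_v with K_v=1/17 → 85.
Total e_ss = 85.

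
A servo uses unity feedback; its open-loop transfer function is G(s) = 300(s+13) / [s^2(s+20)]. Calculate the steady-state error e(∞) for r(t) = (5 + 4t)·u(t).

0

Two free integrators in G(s): this is a type 2 system. Taking each input component in turn:
  • 5: tracked with zero error.
  • 4t: tracked with zero error.
Total e_ss = 0.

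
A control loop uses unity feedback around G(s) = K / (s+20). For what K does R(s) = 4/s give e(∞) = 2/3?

100

The open loop has no poles at the origin → type 0 system.
K_p = lim_{s→0} G(s) = K / (20) = 0.05·K.
e_ss = 4/(1 + K_p) = 2/3 ⇒ 1 + 0.05·K = 6 ⇒ K = 100.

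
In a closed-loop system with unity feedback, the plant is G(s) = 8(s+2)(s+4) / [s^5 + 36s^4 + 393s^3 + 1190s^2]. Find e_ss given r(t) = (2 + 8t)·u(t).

The denominator has no term below 1190s^2 — 2 poles at s=0, type 2. Treating each term separately:
  • 2: tracked with zero error.
  • 8t: tracked with zero error.
Total e_ss = 0.

0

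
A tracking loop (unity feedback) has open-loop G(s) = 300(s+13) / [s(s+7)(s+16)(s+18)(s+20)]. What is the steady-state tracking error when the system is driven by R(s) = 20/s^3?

One free integrator in G(s): this is a type 1 system.
K_a = lim_{s→0} s^2·G(s) = 0; the steady-state error to this parabolic input grows without bound.

infinity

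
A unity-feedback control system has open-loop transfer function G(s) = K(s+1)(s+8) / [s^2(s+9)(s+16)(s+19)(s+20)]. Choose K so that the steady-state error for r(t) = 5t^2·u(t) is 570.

120

G(s) has two factors of s in the denominator, so the system is type 2.
K_a = lim_{s→0} s^2·G(s) = K·1·8 / (9·16·19·20) = (1/6840)·K.
e_ss = 10/K_a = 570 ⇒ K_a = 1/57 ⇒ K = (1/57)/(1/6840) = 120.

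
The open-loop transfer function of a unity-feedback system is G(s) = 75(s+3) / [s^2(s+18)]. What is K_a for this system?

The open loop has two poles at the origin → type 2 system.
K_a = lim_{s→0} s^2·G(s) = 75·3 / (18) = 12.5.

12.5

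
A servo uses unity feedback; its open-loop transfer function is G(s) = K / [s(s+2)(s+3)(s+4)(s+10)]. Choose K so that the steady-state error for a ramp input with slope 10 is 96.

25

The open loop has one pole at the origin → type 1 system.
K_v = lim_{s→0} s·G(s) = K / (2·3·4·10) = (1/240)·K.
e_ss = 10/K_v = 96 ⇒ K_v = 5/48 ⇒ K = (5/48)/(1/240) = 25.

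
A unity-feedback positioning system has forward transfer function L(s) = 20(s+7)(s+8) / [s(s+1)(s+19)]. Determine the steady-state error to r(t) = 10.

L(s) has one factor of s in the denominator, so the system is type 1.
A type-1 system has K_p = ∞, so it tracks a step input with zero steady-state error.

0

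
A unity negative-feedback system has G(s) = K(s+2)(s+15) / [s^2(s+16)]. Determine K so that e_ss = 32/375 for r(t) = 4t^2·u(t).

50

System type = 2 (two poles at s=0).
K_a = lim_{s→0} s^2·G(s) = K·2·15 / (16) = 1.875·K.
e_ss = 8/K_a = 32/375 ⇒ K_a = 93.75 ⇒ K = 93.75/1.875 = 50.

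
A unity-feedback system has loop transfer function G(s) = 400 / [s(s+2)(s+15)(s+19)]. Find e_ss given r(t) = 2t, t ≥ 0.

2.85

G(s) has one factor of s in the denominator, so the system is type 1.
K_v = lim_{s→0} s·G(s) = 400 / (2·15·19) = 40/57.
e_ss = 2/K_v = 2/(40/57) = 2.85.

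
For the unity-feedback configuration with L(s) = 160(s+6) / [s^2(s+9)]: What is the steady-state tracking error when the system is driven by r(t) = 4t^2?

Two free integrators in L(s): this is a type 2 system.
K_a = lim_{s→0} s^2·L(s) = 160·6 / (9) = 320/3.
r(t) = 4t^2 gives R(s) = 8/s^3.
e_ss = 8/K_a = 8/(320/3) = 0.075.

0.075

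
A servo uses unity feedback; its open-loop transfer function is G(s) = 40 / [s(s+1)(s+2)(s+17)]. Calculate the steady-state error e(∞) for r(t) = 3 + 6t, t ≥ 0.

The open loop has one pole at the origin → type 1 system. Taking each input component in turn:
  • 3: tracked with zero error.
  • 6t: e_ss = 6/K_v with K_v=20/17 → 5.1.
Total e_ss = 5.1.

5.1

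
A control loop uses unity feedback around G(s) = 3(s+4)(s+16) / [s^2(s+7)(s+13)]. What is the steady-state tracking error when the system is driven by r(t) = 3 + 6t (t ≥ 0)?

0

The open loop has two poles at the origin → type 2 system. Taking each input component in turn:
  • 3: tracked with zero error.
  • 6t: tracked with zero error.
Total e_ss = 0.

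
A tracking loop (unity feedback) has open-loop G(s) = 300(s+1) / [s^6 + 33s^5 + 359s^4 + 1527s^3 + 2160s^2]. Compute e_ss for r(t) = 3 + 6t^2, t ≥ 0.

The denominator has no term below 2160s^2 — 2 poles at s=0, type 2. By superposition:
  • 3: tracked with zero error.
  • 6t^2: e_ss = 12/K_a with K_a=5/36 → 86.4.
Total e_ss = 86.4.

86.4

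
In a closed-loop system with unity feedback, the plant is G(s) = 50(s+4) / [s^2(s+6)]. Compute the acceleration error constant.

100/3

G(s) has two factors of s in the denominator, so the system is type 2.
K_a = lim_{s→0} s^2·G(s) = 50·4 / (6) = 100/3.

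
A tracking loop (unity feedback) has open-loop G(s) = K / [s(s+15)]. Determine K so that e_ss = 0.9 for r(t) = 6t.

100

G(s) has one factor of s in the denominator, so the system is type 1.
K_v = lim_{s→0} s·G(s) = K / (15) = (1/15)·K.
e_ss = 6/K_v = 0.9 ⇒ K_v = 20/3 ⇒ K = (20/3)/(1/15) = 100.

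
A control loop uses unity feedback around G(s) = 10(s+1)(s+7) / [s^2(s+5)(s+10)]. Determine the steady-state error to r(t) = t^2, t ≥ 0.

10/7

The open loop has two poles at the origin → type 2 system.
K_a = lim_{s→0} s^2·G(s) = 10·1·7 / (5·10) = 1.4.
r(t) = t^2 gives R(s) = 2/s^3.
e_ss = 2/K_a = 2/1.4 = 10/7.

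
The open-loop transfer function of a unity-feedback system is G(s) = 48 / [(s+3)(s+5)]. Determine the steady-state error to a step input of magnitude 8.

40/21

System type = 0 (no poles at s=0).
K_p = lim_{s→0} G(s) = 48 / (3·5) = 3.2.
e_ss = 8/(1 + K_p) = 8/4.2 = 40/21.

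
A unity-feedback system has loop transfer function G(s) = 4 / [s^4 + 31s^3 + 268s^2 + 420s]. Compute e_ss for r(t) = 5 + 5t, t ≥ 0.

525

Factoring s from the denominator leaves a polynomial with constant term 420, so the system is type 1. By superposition:
  • 5: tracked with zero error.
  • 5t: e_ss = 5/K_v with K_v=1/105 → 525.
Total e_ss = 525.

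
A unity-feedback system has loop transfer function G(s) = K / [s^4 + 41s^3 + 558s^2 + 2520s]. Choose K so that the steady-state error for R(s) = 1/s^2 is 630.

Factoring s from the denominator leaves a polynomial with constant term 2520, so the system is type 1.
K_v = lim_{s→0} s·G(s) = K / 2520 = (1/2520)·K.
e_ss = 1/K_v = 630 ⇒ K_v = 1/630 ⇒ K = (1/630)/(1/2520) = 4.

4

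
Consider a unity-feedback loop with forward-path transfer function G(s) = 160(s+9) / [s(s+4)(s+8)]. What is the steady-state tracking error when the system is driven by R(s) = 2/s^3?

infinity

G(s) has one factor of s in the denominator, so the system is type 1.
K_a = lim_{s→0} s^2·G(s) = 0; the steady-state error to this parabolic input grows without bound.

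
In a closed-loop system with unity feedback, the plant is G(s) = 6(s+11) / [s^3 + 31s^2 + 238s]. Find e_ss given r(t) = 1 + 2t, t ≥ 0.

238/33

The denominator has no term below 238s — 1 pole at s=0, type 1. Treating each term separately:
  • 1: tracked with zero error.
  • 2t: e_ss = 2/K_v with K_v=33/119 → 238/33.
Total e_ss = 238/33.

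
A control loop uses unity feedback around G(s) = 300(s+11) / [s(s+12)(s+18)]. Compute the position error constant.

K_p = lim_{s→0} G(s); with 1 pole at the origin the limit diverges, so K_p = ∞.

infinity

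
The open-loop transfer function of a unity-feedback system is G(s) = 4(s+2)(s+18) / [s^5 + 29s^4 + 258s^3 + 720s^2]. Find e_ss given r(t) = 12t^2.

Lowest-order denominator term is 720s^2, so the open loop has 2 poles at the origin → type 2 system.
K_a = lim_{s→0} s^2·G(s) = 4·2·18 / 720 = 0.2.
r(t) = 12t^2 gives R(s) = 24/s^3.
e_ss = 24/K_a = 24/0.2 = 120.

120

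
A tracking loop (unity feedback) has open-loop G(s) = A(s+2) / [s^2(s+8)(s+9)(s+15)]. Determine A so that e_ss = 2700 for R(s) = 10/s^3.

2

System type = 2 (two poles at s=0).
K_a = lim_{s→0} s^2·G(s) = A·2 / (8·9·15) = (1/540)·A.
e_ss = 10/K_a = 2700 ⇒ K_a = 1/270 ⇒ A = (1/270)/(1/540) = 2.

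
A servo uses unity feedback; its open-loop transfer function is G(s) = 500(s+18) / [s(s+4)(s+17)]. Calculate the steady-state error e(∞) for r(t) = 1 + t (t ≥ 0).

One free integrator in G(s): this is a type 1 system. Taking each input component in turn:
  • 1: tracked with zero error.
  • t: e_ss = 1/K_v with K_v=2250/17 → 17/2250.
Total e_ss = 17/2250.

17/2250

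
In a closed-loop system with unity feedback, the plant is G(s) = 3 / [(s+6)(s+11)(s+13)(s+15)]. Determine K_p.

No free integrators in G(s): this is a type 0 system.
K_p = lim_{s→0} G(s) = 3 / (6·11·13·15) = 1/4290.

1/4290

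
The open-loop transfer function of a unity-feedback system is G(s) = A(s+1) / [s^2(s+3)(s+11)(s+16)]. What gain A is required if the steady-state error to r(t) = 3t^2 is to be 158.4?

20

G(s) has two factors of s in the denominator, so the system is type 2.
K_a = lim_{s→0} s^2·G(s) = A·1 / (3·11·16) = (1/528)·A.
e_ss = 6/K_a = 158.4 ⇒ K_a = 5/132 ⇒ A = (5/132)/(1/528) = 20.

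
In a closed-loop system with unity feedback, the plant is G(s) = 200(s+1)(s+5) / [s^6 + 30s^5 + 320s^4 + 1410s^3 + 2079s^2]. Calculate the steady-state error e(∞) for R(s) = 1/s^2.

0

The denominator has no term below 2079s^2 — 2 poles at s=0, type 2.
K_v = ∞ for a type-2 system; e_ss to a ramp is zero.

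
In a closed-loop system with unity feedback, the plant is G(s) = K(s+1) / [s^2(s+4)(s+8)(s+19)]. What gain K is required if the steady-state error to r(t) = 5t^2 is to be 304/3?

60

The open loop has two poles at the origin → type 2 system.
K_a = lim_{s→0} s^2·G(s) = K·1 / (4·8·19) = (1/608)·K.
e_ss = 10/K_a = 304/3 ⇒ K_a = 15/152 ⇒ K = (15/152)/(1/608) = 60.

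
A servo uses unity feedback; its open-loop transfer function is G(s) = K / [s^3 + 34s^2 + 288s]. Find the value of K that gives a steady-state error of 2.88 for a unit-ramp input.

100

The denominator has no term below 288s — 1 pole at s=0, type 1.
K_v = lim_{s→0} s·G(s) = K / 288 = (1/288)·K.
e_ss = 1/K_v = 2.88 ⇒ K_v = 25/72 ⇒ K = (25/72)/(1/288) = 100.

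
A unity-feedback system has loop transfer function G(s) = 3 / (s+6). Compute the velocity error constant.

0

System type = 0 (no poles at s=0).
K_v = lim_{s→0} s·G(s) = 0 (the extra factor of s kills the finite limit).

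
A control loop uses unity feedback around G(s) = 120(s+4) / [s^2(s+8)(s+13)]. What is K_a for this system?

60/13

G(s) has two factors of s in the denominator, so the system is type 2.
K_a = lim_{s→0} s^2·G(s) = 120·4 / (8·13) = 60/13.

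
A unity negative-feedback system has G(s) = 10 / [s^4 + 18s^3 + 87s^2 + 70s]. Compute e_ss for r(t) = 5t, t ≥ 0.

35

The denominator has no term below 70s — 1 pole at s=0, type 1.
K_v = lim_{s→0} s·G(s) = 10 / 70 = 1/7.
e_ss = 5/K_v = 5/(1/7) = 35.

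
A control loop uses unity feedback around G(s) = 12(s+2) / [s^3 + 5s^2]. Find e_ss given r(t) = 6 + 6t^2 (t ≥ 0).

2.5

The denominator has no term below 5s^2 — 2 poles at s=0, type 2. Taking each input component in turn:
  • 6: tracked with zero error.
  • 6t^2: e_ss = 12/K_a with K_a=4.8 → 2.5.
Total e_ss = 2.5.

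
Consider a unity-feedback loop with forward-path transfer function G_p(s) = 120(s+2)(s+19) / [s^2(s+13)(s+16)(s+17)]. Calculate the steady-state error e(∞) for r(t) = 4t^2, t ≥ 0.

System type = 2 (two poles at s=0).
K_a = lim_{s→0} s^2·G_p(s) = 120·2·19 / (13·16·17) = 285/221.
r(t) = 4t^2 gives R(s) = 8/s^3.
e_ss = 8/K_a = 8/(285/221) = 1768/285.

1768/285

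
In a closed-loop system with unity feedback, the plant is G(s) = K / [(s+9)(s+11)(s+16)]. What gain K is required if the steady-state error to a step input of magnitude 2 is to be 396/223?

No free integrators in G(s): this is a type 0 system.
K_p = lim_{s→0} G(s) = K / (9·11·16) = (1/1584)·K.
e_ss = 2/(1 + K_p) = 396/223 ⇒ 1 + (1/1584)·K = 223/198 ⇒ K = 200.

200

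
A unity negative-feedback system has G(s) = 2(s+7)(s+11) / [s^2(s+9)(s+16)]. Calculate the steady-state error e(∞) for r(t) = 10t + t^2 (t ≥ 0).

The open loop has two poles at the origin → type 2 system. Treating each term separately:
  • 10t: tracked with zero error.
  • t^2: e_ss = 2/K_a with K_a=77/72 → 144/77.
Total e_ss = 144/77.

144/77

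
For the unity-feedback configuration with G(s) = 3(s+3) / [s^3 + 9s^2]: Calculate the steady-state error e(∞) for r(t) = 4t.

0

Factoring s^2 from the denominator leaves a polynomial with constant term 9, so the system is type 2.
A type-2 system has K_v = ∞, so it tracks a ramp input with zero steady-state error.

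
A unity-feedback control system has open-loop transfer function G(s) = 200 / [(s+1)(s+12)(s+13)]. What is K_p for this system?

The open loop has no poles at the origin → type 0 system.
K_p = lim_{s→0} G(s) = 200 / (1·12·13) = 50/39.

50/39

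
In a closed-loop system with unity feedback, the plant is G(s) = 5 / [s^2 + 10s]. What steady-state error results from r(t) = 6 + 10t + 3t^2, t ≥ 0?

The denominator has no term below 10s — 1 pole at s=0, type 1. By superposition:
  • 6: tracked with zero error.
  • 10t: e_ss = 10/K_v with K_v=0.5 → 20.
  • 3t^2: a type-1 system cannot track it, e_ss → ∞.
The unbounded component dominates.

infinity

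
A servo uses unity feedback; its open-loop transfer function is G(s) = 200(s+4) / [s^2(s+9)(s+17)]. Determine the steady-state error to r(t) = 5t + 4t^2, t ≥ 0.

Two free integrators in G(s): this is a type 2 system. Treating each term separately:
  • 5t: tracked with zero error.
  • 4t^2: e_ss = 8/K_a with K_a=800/153 → 1.53.
Total e_ss = 1.53.

1.53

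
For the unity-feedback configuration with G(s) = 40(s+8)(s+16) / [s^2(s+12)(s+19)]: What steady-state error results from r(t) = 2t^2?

57/320

Two free integrators in G(s): this is a type 2 system.
K_a = lim_{s→0} s^2·G(s) = 40·8·16 / (12·19) = 1280/57.
r(t) = 2t^2 gives R(s) = 4/s^3.
e_ss = 4/K_a = 4/(1280/57) = 57/320.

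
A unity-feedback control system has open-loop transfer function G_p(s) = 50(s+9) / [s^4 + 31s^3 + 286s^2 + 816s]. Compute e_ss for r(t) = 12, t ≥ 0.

Lowest-order denominator term is 816s, so the open loop has 1 pole at the origin → type 1 system.
K_p = ∞ for a type-1 system; e_ss to a step is zero.

0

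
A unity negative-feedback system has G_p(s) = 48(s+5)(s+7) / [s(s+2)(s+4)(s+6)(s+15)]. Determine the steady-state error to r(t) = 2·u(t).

0

One free integrator in G_p(s): this is a type 1 system.
A type-1 system has K_p = ∞, so it tracks a step input with zero steady-state error.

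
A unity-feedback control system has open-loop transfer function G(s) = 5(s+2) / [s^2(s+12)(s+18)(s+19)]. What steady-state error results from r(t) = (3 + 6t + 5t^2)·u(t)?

4104

The open loop has two poles at the origin → type 2 system. Treating each term separately:
  • 3: tracked with zero error.
  • 6t: tracked with zero error.
  • 5t^2: e_ss = 10/K_a with K_a=5/2052 → 4104.
Total e_ss = 4104.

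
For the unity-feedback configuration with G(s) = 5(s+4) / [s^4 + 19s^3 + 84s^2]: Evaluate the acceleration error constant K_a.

Factoring s^2 from the denominator leaves a polynomial with constant term 84, so the system is type 2.
K_a = lim_{s→0} s^2·G(s) = 5·4 / 84 = 5/21.

5/21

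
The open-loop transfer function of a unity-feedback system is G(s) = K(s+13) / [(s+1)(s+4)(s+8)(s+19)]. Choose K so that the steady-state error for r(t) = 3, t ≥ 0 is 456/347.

60

System type = 0 (no poles at s=0).
K_p = lim_{s→0} G(s) = K·13 / (1·4·8·19) = (13/608)·K.
e_ss = 3/(1 + K_p) = 456/347 ⇒ 1 + (13/608)·K = 347/152 ⇒ K = 60.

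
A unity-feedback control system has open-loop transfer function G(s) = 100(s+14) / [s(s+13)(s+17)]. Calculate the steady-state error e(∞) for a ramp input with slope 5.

The open loop has one pole at the origin → type 1 system.
K_v = lim_{s→0} s·G(s) = 100·14 / (13·17) = 1400/221.
e_ss = 5/K_v = 5/(1400/221) = 221/280.

221/280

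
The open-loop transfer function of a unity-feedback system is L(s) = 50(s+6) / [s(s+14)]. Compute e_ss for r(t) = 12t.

L(s) has one factor of s in the denominator, so the system is type 1.
K_v = lim_{s→0} s·L(s) = 50·6 / (14) = 150/7.
e_ss = 12/K_v = 12/(150/7) = 0.56.

0.56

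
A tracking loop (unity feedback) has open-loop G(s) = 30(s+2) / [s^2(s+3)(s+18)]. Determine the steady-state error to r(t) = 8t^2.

The open loop has two poles at the origin → type 2 system.
K_a = lim_{s→0} s^2·G(s) = 30·2 / (3·18) = 10/9.
r(t) = 8t^2 gives R(s) = 16/s^3.
e_ss = 16/K_a = 16/(10/9) = 14.4.

14.4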